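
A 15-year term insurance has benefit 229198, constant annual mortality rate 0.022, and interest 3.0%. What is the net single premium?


NSP = benefit * sum_{k=0}^{n-1} k_p_x * q * v^(k+1)
With constant q=0.022, v=0.970874
Sum = 0.228566
NSP = 229198 * 0.228566
= 52386.8913


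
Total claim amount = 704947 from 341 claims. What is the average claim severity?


severity = total / number
= 704947 / 341
= 2067.2933


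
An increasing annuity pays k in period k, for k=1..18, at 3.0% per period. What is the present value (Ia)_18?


(Ia)_n = sum_{k=1}^{n} k * v^k, v = 1/(1+i)
v = 0.970874
Sum computed term by term:
(Ia)_18 = 119.7672


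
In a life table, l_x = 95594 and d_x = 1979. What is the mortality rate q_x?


q_x = d_x / l_x
= 1979 / 95594
= 0.0207


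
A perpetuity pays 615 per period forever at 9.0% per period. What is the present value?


PV = PMT / i
= 615 / 0.09
= 6833.3333


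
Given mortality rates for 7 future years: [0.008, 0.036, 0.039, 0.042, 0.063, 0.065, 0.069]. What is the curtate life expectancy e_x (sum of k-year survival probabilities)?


e_x = sum_{k=1}^{n} k_p_x
k_p_x values:
  1_p_x = 0.992
  2_p_x = 0.956288
  3_p_x = 0.918993
  4_p_x = 0.880395
  5_p_x = 0.82493
  6_p_x = 0.77131
  7_p_x = 0.718089
e_x = 6.062


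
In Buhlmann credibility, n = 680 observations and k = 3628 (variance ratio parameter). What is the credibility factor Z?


Z = n / (n + k)
= 680 / (680 + 3628)
= 680 / 4308
= 0.1578


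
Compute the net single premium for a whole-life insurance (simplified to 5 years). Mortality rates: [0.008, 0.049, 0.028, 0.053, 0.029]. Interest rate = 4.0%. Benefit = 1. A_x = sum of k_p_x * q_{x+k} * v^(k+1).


v = 0.961538
Year 0: k_p_x=1.0, q=0.008, term=0.007692
Year 1: k_p_x=0.992, q=0.049, term=0.044941
Year 2: k_p_x=0.943392, q=0.028, term=0.023483
Year 3: k_p_x=0.916977, q=0.053, term=0.041543
Year 4: k_p_x=0.868377, q=0.029, term=0.020699
A_x = 0.1384


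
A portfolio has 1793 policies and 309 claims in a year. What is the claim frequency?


frequency = claims / policies
= 309 / 1793
= 0.1723


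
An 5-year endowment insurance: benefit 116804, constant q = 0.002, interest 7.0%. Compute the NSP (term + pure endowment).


Term component = 954.2732
Pure endowment = 5_p_x * v^5 * benefit = 0.99004 * 0.712986 * 116804 = 82450.1659
NSP = 83404.439


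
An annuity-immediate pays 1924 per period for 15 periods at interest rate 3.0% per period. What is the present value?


PV = PMT * (1 - (1+i)^(-n)) / i
= 1924 * (1 - (1+0.03)^(-15)) / 0.03
= 1924 * (1 - 0.641862) / 0.03
= 1924 * 11.937935
= 22968.5871


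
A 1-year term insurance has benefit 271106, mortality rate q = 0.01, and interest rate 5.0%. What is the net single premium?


NSP = benefit * q * v
v = 1/(1+i) = 0.952381
NSP = 271106 * 0.01 * 0.952381
= 2581.9619


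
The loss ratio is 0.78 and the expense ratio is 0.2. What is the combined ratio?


Combined ratio = loss ratio + expense ratio
= 0.78 + 0.2
= 0.98


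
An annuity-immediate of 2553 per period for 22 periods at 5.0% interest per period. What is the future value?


FV = PMT * ((1+i)^n - 1) / i
= 2553 * ((1.05)^22 - 1) / 0.05
= 2553 * (2.925261 - 1) / 0.05
= 98303.8124


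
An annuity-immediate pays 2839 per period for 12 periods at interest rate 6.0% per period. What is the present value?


PV = PMT * (1 - (1+i)^(-n)) / i
= 2839 * (1 - (1+0.06)^(-12)) / 0.06
= 2839 * (1 - 0.496969) / 0.06
= 2839 * 8.383844
= 23801.7329


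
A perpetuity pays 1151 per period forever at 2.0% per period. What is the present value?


PV = PMT / i
= 1151 / 0.02
= 57550.0


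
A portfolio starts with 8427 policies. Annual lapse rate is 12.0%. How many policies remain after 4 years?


remaining = initial * (1 - lapse)^years
= 8427 * (1 - 0.12)^4
= 8427 * 0.599695
= 5053.6328


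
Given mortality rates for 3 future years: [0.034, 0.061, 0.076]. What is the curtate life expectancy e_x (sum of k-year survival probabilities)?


e_x = sum_{k=1}^{n} k_p_x
k_p_x values:
  1_p_x = 0.966
  2_p_x = 0.907074
  3_p_x = 0.838136
e_x = 2.7112


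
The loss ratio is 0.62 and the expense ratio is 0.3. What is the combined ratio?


Combined ratio = loss ratio + expense ratio
= 0.62 + 0.3
= 0.92


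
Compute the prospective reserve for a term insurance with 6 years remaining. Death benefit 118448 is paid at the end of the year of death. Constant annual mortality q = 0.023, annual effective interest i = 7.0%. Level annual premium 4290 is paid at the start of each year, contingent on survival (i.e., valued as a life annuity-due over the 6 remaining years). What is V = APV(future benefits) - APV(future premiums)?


v = 1/(1+i) = 0.934579
APV(future benefits) per unit = sum_{k=0}^{5} k_p_x * q * v^(k+1) = 0.103991
APV(future benefits) = 118448 * 0.103991 = 12317.5144
Life annuity-due factor ä_{x:6} = sum_{k=0}^{5} k_p_x * v^k = 4.837838
APV(future premiums) = 4290 * 4.837838 = 20754.3235
V = 12317.5144 - 20754.3235
= -8436.8091


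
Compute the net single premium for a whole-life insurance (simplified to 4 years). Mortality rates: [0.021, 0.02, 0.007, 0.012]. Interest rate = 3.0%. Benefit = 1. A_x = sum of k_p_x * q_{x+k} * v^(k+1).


v = 0.970874
Year 0: k_p_x=1.0, q=0.021, term=0.020388
Year 1: k_p_x=0.979, q=0.02, term=0.018456
Year 2: k_p_x=0.95942, q=0.007, term=0.006146
Year 3: k_p_x=0.952704, q=0.012, term=0.010158
A_x = 0.0551


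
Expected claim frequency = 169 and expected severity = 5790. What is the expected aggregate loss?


E[S] = E[N] * E[X]
= 169 * 5790
= 978510


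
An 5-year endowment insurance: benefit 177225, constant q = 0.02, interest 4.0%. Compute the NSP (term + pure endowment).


Term component = 15184.8149
Pure endowment = 5_p_x * v^5 * benefit = 0.903921 * 0.821927 * 177225 = 131670.5553
NSP = 146855.3702


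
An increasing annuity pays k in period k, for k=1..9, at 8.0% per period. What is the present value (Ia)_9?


(Ia)_n = sum_{k=1}^{n} k * v^k, v = 1/(1+i)
v = 0.925926
Sum computed term by term:
(Ia)_9 = 28.055


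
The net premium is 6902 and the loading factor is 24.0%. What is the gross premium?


Gross = net * (1 + loading)
= 6902 * (1 + 0.24)
= 6902 * 1.24
= 8558.48


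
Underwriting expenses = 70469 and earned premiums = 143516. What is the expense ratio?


Expense ratio = expenses / premiums
= 70469 / 143516
= 0.491


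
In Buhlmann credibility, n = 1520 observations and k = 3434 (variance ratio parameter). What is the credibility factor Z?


Z = n / (n + k)
= 1520 / (1520 + 3434)
= 1520 / 4954
= 0.3068


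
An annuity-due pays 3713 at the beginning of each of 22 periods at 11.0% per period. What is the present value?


PV_due = PMT * (1-(1+i)^(-n))/i * (1+i)
PV_immediate = 30356.5192
PV_due = 30356.5192 * 1.11
= 33695.7363


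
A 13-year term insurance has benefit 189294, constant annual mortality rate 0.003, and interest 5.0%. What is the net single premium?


NSP = benefit * sum_{k=0}^{n-1} k_p_x * q * v^(k+1)
With constant q=0.003, v=0.952381
Sum = 0.027735
NSP = 189294 * 0.027735
= 5250.1544


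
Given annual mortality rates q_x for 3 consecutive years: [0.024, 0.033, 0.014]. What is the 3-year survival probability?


p_k = 1 - q_k for each year
Survival = product of (1 - q_k)
= 0.976 * 0.967 * 0.986
= 0.9306


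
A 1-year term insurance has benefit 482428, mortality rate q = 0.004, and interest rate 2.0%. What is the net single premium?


NSP = benefit * q * v
v = 1/(1+i) = 0.980392
NSP = 482428 * 0.004 * 0.980392
= 1891.8745


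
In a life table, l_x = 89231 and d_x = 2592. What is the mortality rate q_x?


q_x = d_x / l_x
= 2592 / 89231
= 0.029


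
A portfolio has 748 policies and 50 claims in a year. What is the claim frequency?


frequency = claims / policies
= 50 / 748
= 0.0668


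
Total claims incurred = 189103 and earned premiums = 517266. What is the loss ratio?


Loss ratio = claims / premiums
= 189103 / 517266
= 0.3656


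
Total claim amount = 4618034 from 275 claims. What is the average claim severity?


severity = total / number
= 4618034 / 275
= 16792.8509


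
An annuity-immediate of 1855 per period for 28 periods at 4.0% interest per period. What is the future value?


FV = PMT * ((1+i)^n - 1) / i
= 1855 * ((1.04)^28 - 1) / 0.04
= 1855 * (2.998703 - 1) / 0.04
= 92689.8664


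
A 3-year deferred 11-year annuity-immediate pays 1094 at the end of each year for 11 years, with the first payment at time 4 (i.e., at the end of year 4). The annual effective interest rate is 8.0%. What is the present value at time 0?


PV at time 3 of the 11-year annuity-immediate:
a_n = 1094 * (1-(1+0.08)^(-11))/0.08 = 7810.0269
Discount back 3 years to time 0:
PV = 7810.0269 * (1+0.08)^(-3)
= 7810.0269 * 0.793832
= 6199.8512


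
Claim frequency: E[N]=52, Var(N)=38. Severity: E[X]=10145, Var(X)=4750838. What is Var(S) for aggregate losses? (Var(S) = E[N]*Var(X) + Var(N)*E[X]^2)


Var(S) = E[N]*Var(X) + Var(N)*E[X]^2
= 52*4750838 + 38*10145^2
= 247043576 + 3910998950
= 4.1580e+09


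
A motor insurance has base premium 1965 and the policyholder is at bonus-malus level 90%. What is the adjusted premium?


adjusted = base * BM_level / 100
= 1965 * 90 / 100
= 1965 * 0.9
= 1768.5


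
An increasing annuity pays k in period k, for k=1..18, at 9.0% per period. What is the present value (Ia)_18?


(Ia)_n = sum_{k=1}^{n} k * v^k, v = 1/(1+i)
v = 0.917431
Sum computed term by term:
(Ia)_18 = 63.6416


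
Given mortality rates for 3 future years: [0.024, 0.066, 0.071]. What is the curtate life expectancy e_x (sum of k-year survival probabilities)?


e_x = sum_{k=1}^{n} k_p_x
k_p_x values:
  1_p_x = 0.976
  2_p_x = 0.911584
  3_p_x = 0.846862
e_x = 2.7344


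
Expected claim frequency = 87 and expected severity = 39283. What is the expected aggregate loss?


E[S] = E[N] * E[X]
= 87 * 39283
= 3.4176e+06


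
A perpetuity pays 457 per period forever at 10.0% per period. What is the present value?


PV = PMT / i
= 457 / 0.1
= 4570.0


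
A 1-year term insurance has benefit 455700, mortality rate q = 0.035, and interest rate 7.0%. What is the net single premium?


NSP = benefit * q * v
v = 1/(1+i) = 0.934579
NSP = 455700 * 0.035 * 0.934579
= 14906.0748


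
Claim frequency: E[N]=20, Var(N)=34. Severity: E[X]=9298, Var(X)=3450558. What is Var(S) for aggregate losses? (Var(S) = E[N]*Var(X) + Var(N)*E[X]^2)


Var(S) = E[N]*Var(X) + Var(N)*E[X]^2
= 20*3450558 + 34*9298^2
= 69011160 + 2939395336
= 3.0084e+09


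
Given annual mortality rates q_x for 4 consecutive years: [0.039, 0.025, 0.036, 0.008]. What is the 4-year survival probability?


p_k = 1 - q_k for each year
Survival = product of (1 - q_k)
= 0.961 * 0.975 * 0.964 * 0.992
= 0.896


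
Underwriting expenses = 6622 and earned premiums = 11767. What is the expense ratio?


Expense ratio = expenses / premiums
= 6622 / 11767
= 0.5628


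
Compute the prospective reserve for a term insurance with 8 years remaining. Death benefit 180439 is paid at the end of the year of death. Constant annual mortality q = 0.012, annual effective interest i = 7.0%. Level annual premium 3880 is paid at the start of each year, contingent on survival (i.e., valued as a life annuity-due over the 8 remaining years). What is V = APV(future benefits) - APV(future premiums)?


v = 1/(1+i) = 0.934579
APV(future benefits) per unit = sum_{k=0}^{7} k_p_x * q * v^(k+1) = 0.069011
APV(future benefits) = 180439 * 0.069011 = 12452.2078
Life annuity-due factor ä_{x:8} = sum_{k=0}^{7} k_p_x * v^k = 6.153447
APV(future premiums) = 3880 * 6.153447 = 23875.3753
V = 12452.2078 - 23875.3753
= -11423.1674


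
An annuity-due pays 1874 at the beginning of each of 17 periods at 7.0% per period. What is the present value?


PV_due = PMT * (1-(1+i)^(-n))/i * (1+i)
PV_immediate = 18296.2799
PV_due = 18296.2799 * 1.07
= 19577.0195


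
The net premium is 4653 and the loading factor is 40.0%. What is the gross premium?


Gross = net * (1 + loading)
= 4653 * (1 + 0.4)
= 4653 * 1.4
= 6514.2


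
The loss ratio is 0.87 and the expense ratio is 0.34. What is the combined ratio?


Combined ratio = loss ratio + expense ratio
= 0.87 + 0.34
= 1.21


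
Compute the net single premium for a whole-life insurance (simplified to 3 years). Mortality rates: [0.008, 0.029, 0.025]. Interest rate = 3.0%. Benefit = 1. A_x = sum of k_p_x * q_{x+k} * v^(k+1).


v = 0.970874
Year 0: k_p_x=1.0, q=0.008, term=0.007767
Year 1: k_p_x=0.992, q=0.029, term=0.027117
Year 2: k_p_x=0.963232, q=0.025, term=0.022037
A_x = 0.0569


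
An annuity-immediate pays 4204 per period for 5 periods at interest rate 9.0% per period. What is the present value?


PV = PMT * (1 - (1+i)^(-n)) / i
= 4204 * (1 - (1+0.09)^(-5)) / 0.09
= 4204 * (1 - 0.649931) / 0.09
= 4204 * 3.889651
= 16352.0939


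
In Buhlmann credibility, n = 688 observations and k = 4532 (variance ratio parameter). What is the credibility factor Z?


Z = n / (n + k)
= 688 / (688 + 4532)
= 688 / 5220
= 0.1318


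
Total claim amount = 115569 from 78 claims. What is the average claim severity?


severity = total / number
= 115569 / 78
= 1481.6538


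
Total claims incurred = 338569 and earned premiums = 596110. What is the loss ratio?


Loss ratio = claims / premiums
= 338569 / 596110
= 0.568


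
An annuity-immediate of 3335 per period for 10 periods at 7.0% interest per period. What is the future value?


FV = PMT * ((1+i)^n - 1) / i
= 3335 * ((1.07)^10 - 1) / 0.07
= 3335 * (1.967151 - 1) / 0.07
= 46077.854


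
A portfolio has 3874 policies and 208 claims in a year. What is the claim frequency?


frequency = claims / policies
= 208 / 3874
= 0.0537


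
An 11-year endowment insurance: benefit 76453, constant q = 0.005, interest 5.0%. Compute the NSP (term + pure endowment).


Term component = 3104.5901
Pure endowment = 11_p_x * v^11 * benefit = 0.946355 * 0.584679 * 76453 = 42302.5094
NSP = 45407.0994


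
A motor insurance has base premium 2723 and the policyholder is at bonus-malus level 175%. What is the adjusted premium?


adjusted = base * BM_level / 100
= 2723 * 175 / 100
= 2723 * 1.75
= 4765.25


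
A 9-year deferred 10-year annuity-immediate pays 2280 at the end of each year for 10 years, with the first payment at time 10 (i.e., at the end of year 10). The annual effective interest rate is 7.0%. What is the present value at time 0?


PV at time 9 of the 10-year annuity-immediate:
a_n = 2280 * (1-(1+0.07)^(-10))/0.07 = 16013.7659
Discount back 9 years to time 0:
PV = 16013.7659 * (1+0.07)^(-9)
= 16013.7659 * 0.543934
= 8710.4276


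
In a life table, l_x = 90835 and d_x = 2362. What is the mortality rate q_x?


q_x = d_x / l_x
= 2362 / 90835
= 0.026


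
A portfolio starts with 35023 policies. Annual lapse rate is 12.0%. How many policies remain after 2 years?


remaining = initial * (1 - lapse)^years
= 35023 * (1 - 0.12)^2
= 35023 * 0.7744
= 27121.8112


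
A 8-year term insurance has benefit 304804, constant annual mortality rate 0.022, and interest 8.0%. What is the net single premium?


NSP = benefit * sum_{k=0}^{n-1} k_p_x * q * v^(k+1)
With constant q=0.022, v=0.925926
Sum = 0.118155
NSP = 304804 * 0.118155
= 36014.1574


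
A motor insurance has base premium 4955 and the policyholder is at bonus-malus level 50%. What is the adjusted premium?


adjusted = base * BM_level / 100
= 4955 * 50 / 100
= 4955 * 0.5
= 2477.5


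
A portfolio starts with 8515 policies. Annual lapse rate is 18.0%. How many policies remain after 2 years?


remaining = initial * (1 - lapse)^years
= 8515 * (1 - 0.18)^2
= 8515 * 0.6724
= 5725.486


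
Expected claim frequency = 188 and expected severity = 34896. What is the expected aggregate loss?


E[S] = E[N] * E[X]
= 188 * 34896
= 6.5604e+06


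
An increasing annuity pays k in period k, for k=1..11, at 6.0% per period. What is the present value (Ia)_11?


(Ia)_n = sum_{k=1}^{n} k * v^k, v = 1/(1+i)
v = 0.943396
Sum computed term by term:
(Ia)_11 = 42.7571


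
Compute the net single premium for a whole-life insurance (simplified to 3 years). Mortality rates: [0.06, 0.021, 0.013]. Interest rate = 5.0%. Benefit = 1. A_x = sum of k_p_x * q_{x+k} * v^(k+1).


v = 0.952381
Year 0: k_p_x=1.0, q=0.06, term=0.057143
Year 1: k_p_x=0.94, q=0.021, term=0.017905
Year 2: k_p_x=0.92026, q=0.013, term=0.010334
A_x = 0.0854


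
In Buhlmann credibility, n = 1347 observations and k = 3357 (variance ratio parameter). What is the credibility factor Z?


Z = n / (n + k)
= 1347 / (1347 + 3357)
= 1347 / 4704
= 0.2864


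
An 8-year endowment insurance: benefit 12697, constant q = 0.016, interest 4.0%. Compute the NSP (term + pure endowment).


Term component = 1297.8686
Pure endowment = 8_p_x * v^8 * benefit = 0.878943 * 0.73069 * 12697 = 8154.4597
NSP = 9452.3284


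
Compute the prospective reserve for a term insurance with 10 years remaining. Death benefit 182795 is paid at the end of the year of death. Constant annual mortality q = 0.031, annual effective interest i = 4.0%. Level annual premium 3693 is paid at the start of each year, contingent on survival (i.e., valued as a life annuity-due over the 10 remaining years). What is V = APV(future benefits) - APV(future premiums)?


v = 1/(1+i) = 0.961538
APV(future benefits) per unit = sum_{k=0}^{9} k_p_x * q * v^(k+1) = 0.221338
APV(future benefits) = 182795 * 0.221338 = 40459.4279
Life annuity-due factor ä_{x:10} = sum_{k=0}^{9} k_p_x * v^k = 7.425523
APV(future premiums) = 3693 * 7.425523 = 27422.4579
V = 40459.4279 - 27422.4579
= 13036.97


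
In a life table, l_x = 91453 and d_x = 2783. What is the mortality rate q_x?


q_x = d_x / l_x
= 2783 / 91453
= 0.0304


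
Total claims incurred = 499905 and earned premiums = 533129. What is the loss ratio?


Loss ratio = claims / premiums
= 499905 / 533129
= 0.9377


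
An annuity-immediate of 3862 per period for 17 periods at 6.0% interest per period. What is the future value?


FV = PMT * ((1+i)^n - 1) / i
= 3862 * ((1.06)^17 - 1) / 0.06
= 3862 * (2.692773 - 1) / 0.06
= 108958.1416


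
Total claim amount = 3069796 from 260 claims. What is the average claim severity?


severity = total / number
= 3069796 / 260
= 11806.9077


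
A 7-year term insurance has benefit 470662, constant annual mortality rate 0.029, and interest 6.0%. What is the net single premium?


NSP = benefit * sum_{k=0}^{n-1} k_p_x * q * v^(k+1)
With constant q=0.029, v=0.943396
Sum = 0.149482
NSP = 470662 * 0.149482
= 70355.5471


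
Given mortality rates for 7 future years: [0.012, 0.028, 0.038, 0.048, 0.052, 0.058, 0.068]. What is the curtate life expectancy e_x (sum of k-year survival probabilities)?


e_x = sum_{k=1}^{n} k_p_x
k_p_x values:
  1_p_x = 0.988
  2_p_x = 0.960336
  3_p_x = 0.923843
  4_p_x = 0.879499
  5_p_x = 0.833765
  6_p_x = 0.785406
  7_p_x = 0.731999
e_x = 6.1028


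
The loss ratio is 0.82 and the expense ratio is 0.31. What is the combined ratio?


Combined ratio = loss ratio + expense ratio
= 0.82 + 0.31
= 1.13


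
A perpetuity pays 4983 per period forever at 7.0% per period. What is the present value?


PV = PMT / i
= 4983 / 0.07
= 71185.7143


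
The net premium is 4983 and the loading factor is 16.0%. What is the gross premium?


Gross = net * (1 + loading)
= 4983 * (1 + 0.16)
= 4983 * 1.16
= 5780.28


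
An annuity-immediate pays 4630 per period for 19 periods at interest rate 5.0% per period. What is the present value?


PV = PMT * (1 - (1+i)^(-n)) / i
= 4630 * (1 - (1+0.05)^(-19)) / 0.05
= 4630 * (1 - 0.395734) / 0.05
= 4630 * 12.085321
= 55955.0356


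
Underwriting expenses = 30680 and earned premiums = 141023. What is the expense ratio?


Expense ratio = expenses / premiums
= 30680 / 141023
= 0.2176


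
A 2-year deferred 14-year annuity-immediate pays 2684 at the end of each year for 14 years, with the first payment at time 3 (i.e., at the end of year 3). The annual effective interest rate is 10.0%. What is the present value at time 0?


PV at time 2 of the 14-year annuity-immediate:
a_n = 2684 * (1-(1+0.1)^(-14))/0.1 = 19772.1891
Discount back 2 years to time 0:
PV = 19772.1891 * (1+0.1)^(-2)
= 19772.1891 * 0.826446
= 16340.6522


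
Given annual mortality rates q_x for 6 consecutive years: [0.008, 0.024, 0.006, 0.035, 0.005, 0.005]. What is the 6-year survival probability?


p_k = 1 - q_k for each year
Survival = product of (1 - q_k)
= 0.992 * 0.976 * 0.994 * 0.965 * 0.995 * 0.995
= 0.9194


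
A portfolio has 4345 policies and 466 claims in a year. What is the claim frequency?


frequency = claims / policies
= 466 / 4345
= 0.1072


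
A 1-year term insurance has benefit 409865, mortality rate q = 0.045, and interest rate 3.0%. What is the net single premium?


NSP = benefit * q * v
v = 1/(1+i) = 0.970874
NSP = 409865 * 0.045 * 0.970874
= 17906.7233


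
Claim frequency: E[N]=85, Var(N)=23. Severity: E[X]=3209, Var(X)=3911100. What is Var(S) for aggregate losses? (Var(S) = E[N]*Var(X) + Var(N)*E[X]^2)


Var(S) = E[N]*Var(X) + Var(N)*E[X]^2
= 85*3911100 + 23*3209^2
= 332443500 + 236846663
= 5.6929e+08


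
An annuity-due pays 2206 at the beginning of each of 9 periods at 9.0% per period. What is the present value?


PV_due = PMT * (1-(1+i)^(-n))/i * (1+i)
PV_immediate = 13225.5146
PV_due = 13225.5146 * 1.09
= 14415.811


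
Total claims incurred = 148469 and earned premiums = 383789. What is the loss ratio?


Loss ratio = claims / premiums
= 148469 / 383789
= 0.3869


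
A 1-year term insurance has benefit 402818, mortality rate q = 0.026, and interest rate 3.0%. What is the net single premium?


NSP = benefit * q * v
v = 1/(1+i) = 0.970874
NSP = 402818 * 0.026 * 0.970874
= 10168.2214


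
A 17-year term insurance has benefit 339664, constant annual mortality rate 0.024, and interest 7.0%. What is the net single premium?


NSP = benefit * sum_{k=0}^{n-1} k_p_x * q * v^(k+1)
With constant q=0.024, v=0.934579
Sum = 0.201837
NSP = 339664 * 0.201837
= 68556.8791


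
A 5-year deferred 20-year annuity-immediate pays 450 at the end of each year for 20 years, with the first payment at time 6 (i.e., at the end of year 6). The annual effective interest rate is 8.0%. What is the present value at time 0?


PV at time 5 of the 20-year annuity-immediate:
a_n = 450 * (1-(1+0.08)^(-20))/0.08 = 4418.1663
Discount back 5 years to time 0:
PV = 4418.1663 * (1+0.08)^(-5)
= 4418.1663 * 0.680583
= 3006.9298


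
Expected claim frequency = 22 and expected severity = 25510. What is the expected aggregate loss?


E[S] = E[N] * E[X]
= 22 * 25510
= 561220


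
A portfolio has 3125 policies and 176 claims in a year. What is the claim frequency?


frequency = claims / policies
= 176 / 3125
= 0.0563


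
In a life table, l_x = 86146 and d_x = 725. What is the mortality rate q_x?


q_x = d_x / l_x
= 725 / 86146
= 0.0084


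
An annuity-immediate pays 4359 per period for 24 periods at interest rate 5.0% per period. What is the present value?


PV = PMT * (1 - (1+i)^(-n)) / i
= 4359 * (1 - (1+0.05)^(-24)) / 0.05
= 4359 * (1 - 0.310068) / 0.05
= 4359 * 13.798642
= 60148.2796


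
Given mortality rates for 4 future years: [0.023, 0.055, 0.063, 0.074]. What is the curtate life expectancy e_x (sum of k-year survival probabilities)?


e_x = sum_{k=1}^{n} k_p_x
k_p_x values:
  1_p_x = 0.977
  2_p_x = 0.923265
  3_p_x = 0.865099
  4_p_x = 0.801082
e_x = 3.5664


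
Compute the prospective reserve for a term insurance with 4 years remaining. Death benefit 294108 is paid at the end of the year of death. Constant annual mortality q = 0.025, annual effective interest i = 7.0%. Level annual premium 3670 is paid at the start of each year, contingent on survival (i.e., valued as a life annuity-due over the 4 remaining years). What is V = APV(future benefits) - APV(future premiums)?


v = 1/(1+i) = 0.934579
APV(future benefits) per unit = sum_{k=0}^{3} k_p_x * q * v^(k+1) = 0.081732
APV(future benefits) = 294108 * 0.081732 = 24037.9759
Life annuity-due factor ä_{x:4} = sum_{k=0}^{3} k_p_x * v^k = 3.498121
APV(future premiums) = 3670 * 3.498121 = 12838.104
V = 24037.9759 - 12838.104
= 11199.8718


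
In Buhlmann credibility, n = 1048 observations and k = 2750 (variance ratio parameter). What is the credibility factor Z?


Z = n / (n + k)
= 1048 / (1048 + 2750)
= 1048 / 3798
= 0.2759


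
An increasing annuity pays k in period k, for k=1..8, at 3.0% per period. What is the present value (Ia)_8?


(Ia)_n = sum_{k=1}^{n} k * v^k, v = 1/(1+i)
v = 0.970874
Sum computed term by term:
(Ia)_8 = 30.5003


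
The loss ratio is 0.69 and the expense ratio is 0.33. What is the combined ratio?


Combined ratio = loss ratio + expense ratio
= 0.69 + 0.33
= 1.02


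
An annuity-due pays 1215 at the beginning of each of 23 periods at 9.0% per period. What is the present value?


PV_due = PMT * (1-(1+i)^(-n))/i * (1+i)
PV_immediate = 11639.9513
PV_due = 11639.9513 * 1.09
= 12687.5469


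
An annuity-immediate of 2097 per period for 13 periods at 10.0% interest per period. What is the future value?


FV = PMT * ((1+i)^n - 1) / i
= 2097 * ((1.1)^13 - 1) / 0.1
= 2097 * (3.452271 - 1) / 0.1
= 51424.1274


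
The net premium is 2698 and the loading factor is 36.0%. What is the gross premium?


Gross = net * (1 + loading)
= 2698 * (1 + 0.36)
= 2698 * 1.36
= 3669.28


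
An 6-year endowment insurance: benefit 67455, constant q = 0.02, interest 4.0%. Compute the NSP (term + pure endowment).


Term component = 6743.3841
Pure endowment = 6_p_x * v^6 * benefit = 0.885842 * 0.790315 * 67455 = 47224.8476
NSP = 53968.2317


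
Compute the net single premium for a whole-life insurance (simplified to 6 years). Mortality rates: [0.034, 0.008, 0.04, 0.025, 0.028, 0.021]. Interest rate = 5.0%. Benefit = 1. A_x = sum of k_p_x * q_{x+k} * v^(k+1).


v = 0.952381
Year 0: k_p_x=1.0, q=0.034, term=0.032381
Year 1: k_p_x=0.966, q=0.008, term=0.00701
Year 2: k_p_x=0.958272, q=0.04, term=0.033112
Year 3: k_p_x=0.919941, q=0.025, term=0.018921
Year 4: k_p_x=0.896943, q=0.028, term=0.019678
Year 5: k_p_x=0.871828, q=0.021, term=0.013662
A_x = 0.1248


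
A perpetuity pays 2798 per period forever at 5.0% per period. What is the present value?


PV = PMT / i
= 2798 / 0.05
= 55960.0


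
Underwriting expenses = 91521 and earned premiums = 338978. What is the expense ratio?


Expense ratio = expenses / premiums
= 91521 / 338978
= 0.27


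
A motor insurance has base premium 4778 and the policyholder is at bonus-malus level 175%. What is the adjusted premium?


adjusted = base * BM_level / 100
= 4778 * 175 / 100
= 4778 * 1.75
= 8361.5


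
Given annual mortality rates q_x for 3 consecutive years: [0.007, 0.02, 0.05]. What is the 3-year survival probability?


p_k = 1 - q_k for each year
Survival = product of (1 - q_k)
= 0.993 * 0.98 * 0.95
= 0.9245


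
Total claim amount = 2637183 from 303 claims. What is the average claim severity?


severity = total / number
= 2637183 / 303
= 8703.5743


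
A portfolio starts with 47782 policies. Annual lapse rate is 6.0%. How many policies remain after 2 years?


remaining = initial * (1 - lapse)^years
= 47782 * (1 - 0.06)^2
= 47782 * 0.8836
= 42220.1752


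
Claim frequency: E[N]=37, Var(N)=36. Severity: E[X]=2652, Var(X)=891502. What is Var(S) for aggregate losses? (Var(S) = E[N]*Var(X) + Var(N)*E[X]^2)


Var(S) = E[N]*Var(X) + Var(N)*E[X]^2
= 37*891502 + 36*2652^2
= 32985574 + 253191744
= 2.8618e+08


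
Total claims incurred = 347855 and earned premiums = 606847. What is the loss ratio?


Loss ratio = claims / premiums
= 347855 / 606847
= 0.5732


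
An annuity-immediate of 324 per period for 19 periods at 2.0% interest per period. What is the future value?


FV = PMT * ((1+i)^n - 1) / i
= 324 * ((1.02)^19 - 1) / 0.02
= 324 * (1.456811 - 1) / 0.02
= 7400.341


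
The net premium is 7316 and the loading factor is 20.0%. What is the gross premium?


Gross = net * (1 + loading)
= 7316 * (1 + 0.2)
= 7316 * 1.2
= 8779.2


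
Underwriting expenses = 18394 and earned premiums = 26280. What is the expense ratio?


Expense ratio = expenses / premiums
= 18394 / 26280
= 0.6999


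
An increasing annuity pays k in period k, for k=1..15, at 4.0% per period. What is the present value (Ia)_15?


(Ia)_n = sum_{k=1}^{n} k * v^k, v = 1/(1+i)
v = 0.961538
Sum computed term by term:
(Ia)_15 = 80.8539


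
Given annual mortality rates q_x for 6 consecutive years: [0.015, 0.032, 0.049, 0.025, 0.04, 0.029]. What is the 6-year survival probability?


p_k = 1 - q_k for each year
Survival = product of (1 - q_k)
= 0.985 * 0.968 * 0.951 * 0.975 * 0.96 * 0.971
= 0.8241


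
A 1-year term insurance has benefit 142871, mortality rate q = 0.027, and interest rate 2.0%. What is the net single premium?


NSP = benefit * q * v
v = 1/(1+i) = 0.980392
NSP = 142871 * 0.027 * 0.980392
= 3781.8794


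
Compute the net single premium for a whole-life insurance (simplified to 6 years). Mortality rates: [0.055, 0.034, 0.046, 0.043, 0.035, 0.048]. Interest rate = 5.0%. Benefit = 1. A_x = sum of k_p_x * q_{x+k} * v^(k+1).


v = 0.952381
Year 0: k_p_x=1.0, q=0.055, term=0.052381
Year 1: k_p_x=0.945, q=0.034, term=0.029143
Year 2: k_p_x=0.91287, q=0.046, term=0.036274
Year 3: k_p_x=0.870878, q=0.043, term=0.030808
Year 4: k_p_x=0.83343, q=0.035, term=0.022856
Year 5: k_p_x=0.80426, q=0.048, term=0.028807
A_x = 0.2003


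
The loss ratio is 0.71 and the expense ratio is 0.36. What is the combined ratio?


Combined ratio = loss ratio + expense ratio
= 0.71 + 0.36
= 1.07


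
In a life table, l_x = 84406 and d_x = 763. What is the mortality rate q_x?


q_x = d_x / l_x
= 763 / 84406
= 0.009


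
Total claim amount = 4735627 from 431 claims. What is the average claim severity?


severity = total / number
= 4735627 / 431
= 10987.5336


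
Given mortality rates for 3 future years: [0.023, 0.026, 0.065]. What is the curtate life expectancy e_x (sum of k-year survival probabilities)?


e_x = sum_{k=1}^{n} k_p_x
k_p_x values:
  1_p_x = 0.977
  2_p_x = 0.951598
  3_p_x = 0.889744
e_x = 2.8183


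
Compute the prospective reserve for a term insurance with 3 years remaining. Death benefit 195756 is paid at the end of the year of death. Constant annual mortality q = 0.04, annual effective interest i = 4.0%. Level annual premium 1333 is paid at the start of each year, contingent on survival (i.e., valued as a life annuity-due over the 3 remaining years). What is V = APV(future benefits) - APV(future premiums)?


v = 1/(1+i) = 0.961538
APV(future benefits) per unit = sum_{k=0}^{2} k_p_x * q * v^(k+1) = 0.106736
APV(future benefits) = 195756 * 0.106736 = 20894.3022
Life annuity-due factor ä_{x:3} = sum_{k=0}^{2} k_p_x * v^k = 2.775148
APV(future premiums) = 1333 * 2.775148 = 3699.2722
V = 20894.3022 - 3699.2722
= 17195.03


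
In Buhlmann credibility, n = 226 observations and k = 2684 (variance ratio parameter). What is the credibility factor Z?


Z = n / (n + k)
= 226 / (226 + 2684)
= 226 / 2910
= 0.0777


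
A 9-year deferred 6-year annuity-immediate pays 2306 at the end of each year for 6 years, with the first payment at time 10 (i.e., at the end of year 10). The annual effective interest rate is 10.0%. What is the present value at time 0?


PV at time 9 of the 6-year annuity-immediate:
a_n = 2306 * (1-(1+0.1)^(-6))/0.1 = 10043.2312
Discount back 9 years to time 0:
PV = 10043.2312 * (1+0.1)^(-9)
= 10043.2312 * 0.424098
= 4259.3104


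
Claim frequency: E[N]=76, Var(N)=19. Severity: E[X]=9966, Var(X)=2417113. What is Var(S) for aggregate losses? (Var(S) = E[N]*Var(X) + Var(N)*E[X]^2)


Var(S) = E[N]*Var(X) + Var(N)*E[X]^2
= 76*2417113 + 19*9966^2
= 183700588 + 1887101964
= 2.0708e+09


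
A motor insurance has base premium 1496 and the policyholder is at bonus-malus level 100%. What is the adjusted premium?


adjusted = base * BM_level / 100
= 1496 * 100 / 100
= 1496 * 1.0
= 1496.0


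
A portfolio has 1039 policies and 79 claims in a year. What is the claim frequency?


frequency = claims / policies
= 79 / 1039
= 0.076


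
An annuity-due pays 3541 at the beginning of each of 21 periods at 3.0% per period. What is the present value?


PV_due = PMT * (1-(1+i)^(-n))/i * (1+i)
PV_immediate = 54584.6005
PV_due = 54584.6005 * 1.03
= 56222.1385


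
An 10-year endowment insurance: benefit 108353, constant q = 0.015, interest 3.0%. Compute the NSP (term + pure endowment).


Term component = 13012.4661
Pure endowment = 10_p_x * v^10 * benefit = 0.85973 * 0.744094 * 108353 = 69315.6018
NSP = 82328.0679


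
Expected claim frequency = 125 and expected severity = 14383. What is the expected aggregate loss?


E[S] = E[N] * E[X]
= 125 * 14383
= 1.7979e+06


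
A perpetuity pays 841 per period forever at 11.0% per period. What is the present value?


PV = PMT / i
= 841 / 0.11
= 7645.4545


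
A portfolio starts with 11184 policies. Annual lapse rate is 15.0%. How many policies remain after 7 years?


remaining = initial * (1 - lapse)^years
= 11184 * (1 - 0.15)^7
= 11184 * 0.320577
= 3585.3342


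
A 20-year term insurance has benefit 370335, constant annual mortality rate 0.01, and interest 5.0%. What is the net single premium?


NSP = benefit * sum_{k=0}^{n-1} k_p_x * q * v^(k+1)
With constant q=0.01, v=0.952381
Sum = 0.11529
NSP = 370335 * 0.11529
= 42695.8899


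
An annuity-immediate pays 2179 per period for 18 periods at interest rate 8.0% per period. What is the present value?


PV = PMT * (1 - (1+i)^(-n)) / i
= 2179 * (1 - (1+0.08)^(-18)) / 0.08
= 2179 * (1 - 0.250249) / 0.08
= 2179 * 9.371887
= 20421.3421


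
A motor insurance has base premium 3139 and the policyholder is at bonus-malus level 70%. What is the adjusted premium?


adjusted = base * BM_level / 100
= 3139 * 70 / 100
= 3139 * 0.7
= 2197.3


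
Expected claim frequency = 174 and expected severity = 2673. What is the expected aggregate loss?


E[S] = E[N] * E[X]
= 174 * 2673
= 465102


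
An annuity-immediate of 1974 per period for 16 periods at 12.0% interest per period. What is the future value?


FV = PMT * ((1+i)^n - 1) / i
= 1974 * ((1.12)^16 - 1) / 0.12
= 1974 * (6.130394 - 1) / 0.12
= 84394.9755


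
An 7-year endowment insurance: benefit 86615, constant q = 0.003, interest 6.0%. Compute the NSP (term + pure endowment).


Term component = 1438.568
Pure endowment = 7_p_x * v^7 * benefit = 0.979188 * 0.665057 * 86615 = 56405.0724
NSP = 57843.6404


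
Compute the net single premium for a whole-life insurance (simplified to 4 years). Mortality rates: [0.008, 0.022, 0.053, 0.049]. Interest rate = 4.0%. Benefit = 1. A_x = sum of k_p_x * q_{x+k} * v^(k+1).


v = 0.961538
Year 0: k_p_x=1.0, q=0.008, term=0.007692
Year 1: k_p_x=0.992, q=0.022, term=0.020178
Year 2: k_p_x=0.970176, q=0.053, term=0.045712
Year 3: k_p_x=0.918757, q=0.049, term=0.038482
A_x = 0.1121


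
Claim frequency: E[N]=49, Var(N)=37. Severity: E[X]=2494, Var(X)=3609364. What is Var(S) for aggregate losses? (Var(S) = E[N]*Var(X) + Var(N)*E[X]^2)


Var(S) = E[N]*Var(X) + Var(N)*E[X]^2
= 49*3609364 + 37*2494^2
= 176858836 + 230141332
= 4.0700e+08


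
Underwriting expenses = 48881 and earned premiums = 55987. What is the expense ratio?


Expense ratio = expenses / premiums
= 48881 / 55987
= 0.8731


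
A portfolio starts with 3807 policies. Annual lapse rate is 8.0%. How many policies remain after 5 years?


remaining = initial * (1 - lapse)^years
= 3807 * (1 - 0.08)^5
= 3807 * 0.659082
= 2509.1234


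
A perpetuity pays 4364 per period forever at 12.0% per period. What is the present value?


PV = PMT / i
= 4364 / 0.12
= 36366.6667


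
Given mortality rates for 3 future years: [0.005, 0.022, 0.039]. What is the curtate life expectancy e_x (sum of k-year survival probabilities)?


e_x = sum_{k=1}^{n} k_p_x
k_p_x values:
  1_p_x = 0.995
  2_p_x = 0.97311
  3_p_x = 0.935159
e_x = 2.9033


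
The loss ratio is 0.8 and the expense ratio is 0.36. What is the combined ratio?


Combined ratio = loss ratio + expense ratio
= 0.8 + 0.36
= 1.16


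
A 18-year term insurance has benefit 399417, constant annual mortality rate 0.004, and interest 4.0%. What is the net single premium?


NSP = benefit * sum_{k=0}^{n-1} k_p_x * q * v^(k+1)
With constant q=0.004, v=0.961538
Sum = 0.049157
NSP = 399417 * 0.049157
= 19634.254


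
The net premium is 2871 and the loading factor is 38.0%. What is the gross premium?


Gross = net * (1 + loading)
= 2871 * (1 + 0.38)
= 2871 * 1.38
= 3961.98


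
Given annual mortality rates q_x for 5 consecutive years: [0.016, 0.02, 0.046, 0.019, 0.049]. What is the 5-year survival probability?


p_k = 1 - q_k for each year
Survival = product of (1 - q_k)
= 0.984 * 0.98 * 0.954 * 0.981 * 0.951
= 0.8583


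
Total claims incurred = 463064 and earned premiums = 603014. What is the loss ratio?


Loss ratio = claims / premiums
= 463064 / 603014
= 0.7679


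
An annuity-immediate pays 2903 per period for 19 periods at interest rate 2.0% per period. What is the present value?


PV = PMT * (1 - (1+i)^(-n)) / i
= 2903 * (1 - (1+0.02)^(-19)) / 0.02
= 2903 * (1 - 0.686431) / 0.02
= 2903 * 15.678462
= 45514.5752


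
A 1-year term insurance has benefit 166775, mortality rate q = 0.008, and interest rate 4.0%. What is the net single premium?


NSP = benefit * q * v
v = 1/(1+i) = 0.961538
NSP = 166775 * 0.008 * 0.961538
= 1282.8846


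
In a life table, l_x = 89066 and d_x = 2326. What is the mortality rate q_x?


q_x = d_x / l_x
= 2326 / 89066
= 0.0261


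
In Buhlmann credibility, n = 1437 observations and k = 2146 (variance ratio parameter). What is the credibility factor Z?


Z = n / (n + k)
= 1437 / (1437 + 2146)
= 1437 / 3583
= 0.4011


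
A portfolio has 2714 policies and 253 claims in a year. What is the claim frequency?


frequency = claims / policies
= 253 / 2714
= 0.0932


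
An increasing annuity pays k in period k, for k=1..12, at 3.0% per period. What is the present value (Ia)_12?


(Ia)_n = sum_{k=1}^{n} k * v^k, v = 1/(1+i)
v = 0.970874
Sum computed term by term:
(Ia)_12 = 61.2022


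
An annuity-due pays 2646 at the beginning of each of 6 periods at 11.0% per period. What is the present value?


PV_due = PMT * (1-(1+i)^(-n))/i * (1+i)
PV_immediate = 11194.0032
PV_due = 11194.0032 * 1.11
= 12425.3435


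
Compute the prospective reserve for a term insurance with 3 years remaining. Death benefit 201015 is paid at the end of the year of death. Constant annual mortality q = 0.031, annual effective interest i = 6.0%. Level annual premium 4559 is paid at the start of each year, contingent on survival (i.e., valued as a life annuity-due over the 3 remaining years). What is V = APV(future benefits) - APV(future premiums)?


v = 1/(1+i) = 0.943396
APV(future benefits) per unit = sum_{k=0}^{2} k_p_x * q * v^(k+1) = 0.080419
APV(future benefits) = 201015 * 0.080419 = 16165.4954
Life annuity-due factor ä_{x:3} = sum_{k=0}^{2} k_p_x * v^k = 2.749823
APV(future premiums) = 4559 * 2.749823 = 12536.4426
V = 16165.4954 - 12536.4426
= 3629.0528


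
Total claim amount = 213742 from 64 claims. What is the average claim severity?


severity = total / number
= 213742 / 64
= 3339.7188


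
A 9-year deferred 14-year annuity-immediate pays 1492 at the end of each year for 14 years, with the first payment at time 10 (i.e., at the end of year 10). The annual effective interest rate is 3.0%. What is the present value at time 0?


PV at time 9 of the 14-year annuity-immediate:
a_n = 1492 * (1-(1+0.03)^(-14))/0.03 = 16853.7411
Discount back 9 years to time 0:
PV = 16853.7411 * (1+0.03)^(-9)
= 16853.7411 * 0.766417
= 12916.9892
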